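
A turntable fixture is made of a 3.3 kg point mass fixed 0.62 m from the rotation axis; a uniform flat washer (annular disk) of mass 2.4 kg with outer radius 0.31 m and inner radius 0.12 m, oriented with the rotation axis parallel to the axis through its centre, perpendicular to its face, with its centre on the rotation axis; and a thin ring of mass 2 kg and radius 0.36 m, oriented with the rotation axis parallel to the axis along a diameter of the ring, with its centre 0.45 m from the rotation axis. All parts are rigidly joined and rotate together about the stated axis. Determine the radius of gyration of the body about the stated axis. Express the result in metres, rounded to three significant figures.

0.501

Point mass: I_cm = 0; centre at d = 0.62 m, so I = I_cm + Md² gives I = 0 + (3.3)(0.62)² = 1.2685 kg·m².
Annular disk: I_cm = (1/2)M(R²+r²) = (1/2)(2.4)[(0.31)² + (0.12)²] = 0.1326 kg·m²; axis through the centre, so I = 0.1326 kg·m².
Thin ring: I_cm = (1/2)MR² = (1/2)(2)(0.36)² = 0.1296 kg·m²; centre at d = 0.45 m, so I = I_cm + Md² gives I = 0.1296 + (2)(0.45)² = 0.5346 kg·m².
Total I = 1.9357 kg·m²; total mass M = 7.7 kg.
k = √(I/M) = √(1.9357/7.7) = 0.50139 m.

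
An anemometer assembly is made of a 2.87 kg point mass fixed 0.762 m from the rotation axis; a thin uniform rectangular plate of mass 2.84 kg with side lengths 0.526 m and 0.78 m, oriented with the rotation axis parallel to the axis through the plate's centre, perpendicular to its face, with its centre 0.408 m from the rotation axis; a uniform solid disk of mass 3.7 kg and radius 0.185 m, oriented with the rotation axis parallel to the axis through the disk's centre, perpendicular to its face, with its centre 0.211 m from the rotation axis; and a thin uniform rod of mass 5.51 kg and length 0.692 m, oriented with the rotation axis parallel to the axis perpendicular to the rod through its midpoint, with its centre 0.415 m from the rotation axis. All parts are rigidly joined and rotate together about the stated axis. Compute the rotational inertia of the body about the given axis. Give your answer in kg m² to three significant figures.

Point mass: I_cm = 0; centre at d = 0.762 m, so the parallel axis theorem gives I = 0 + (2.87)(0.762)² = 1.6664 kg m².
Rectangular plate: I_cm = (1/12)M(a²+b²) = (1/12)(2.84)[(0.526)² + (0.78)²] = 0.20947 kg m²; centre at d = 0.408 m, so the parallel axis theorem gives I = 0.20947 + (2.84)(0.408)² = 0.68223 kg m².
Solid disk: I_cm = (1/2)MR² = (1/2)(3.7)(0.185)² = 0.063316 kg m²; centre at d = 0.211 m, so the parallel axis theorem gives I = 0.063316 + (3.7)(0.211)² = 0.22804 kg m².
Thin rod: I_cm = (1/12)ML² = (1/12)(5.51)(0.692)² = 0.21988 kg m²; centre at d = 0.415 m, so the parallel axis theorem gives I = 0.21988 + (5.51)(0.415)² = 1.1688 kg m².
Total I = 1.6664 + 0.68223 + 0.22804 + 1.1688 = 3.7456 kg m².

3.75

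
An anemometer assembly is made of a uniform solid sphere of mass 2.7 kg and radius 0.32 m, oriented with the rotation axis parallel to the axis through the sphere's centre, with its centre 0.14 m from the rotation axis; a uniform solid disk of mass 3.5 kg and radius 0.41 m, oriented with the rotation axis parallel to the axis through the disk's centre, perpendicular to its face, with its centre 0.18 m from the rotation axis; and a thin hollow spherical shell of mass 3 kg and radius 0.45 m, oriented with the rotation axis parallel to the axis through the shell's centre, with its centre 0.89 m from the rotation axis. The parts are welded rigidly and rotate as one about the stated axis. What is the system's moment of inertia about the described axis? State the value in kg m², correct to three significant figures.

3.35

Solid sphere: I_cm = (2/5)MR² = (2/5)(2.7)(0.32)² = 0.11059 kg m²; centre at d = 0.14 m, so the parallel axis theorem gives I = 0.11059 + (2.7)(0.14)² = 0.16351 kg m².
Solid disk: I_cm = (1/2)MR² = (1/2)(3.5)(0.41)² = 0.29417 kg m²; centre at d = 0.18 m, so the parallel axis theorem gives I = 0.29417 + (3.5)(0.18)² = 0.40757 kg m².
Spherical shell: I_cm = (2/3)MR² = (2/3)(3)(0.45)² = 0.405 kg m²; centre at d = 0.89 m, so the parallel axis theorem gives I = 0.405 + (3)(0.89)² = 2.7813 kg m².
Total I = 0.16351 + 0.40757 + 2.7813 = 3.3524 kg m².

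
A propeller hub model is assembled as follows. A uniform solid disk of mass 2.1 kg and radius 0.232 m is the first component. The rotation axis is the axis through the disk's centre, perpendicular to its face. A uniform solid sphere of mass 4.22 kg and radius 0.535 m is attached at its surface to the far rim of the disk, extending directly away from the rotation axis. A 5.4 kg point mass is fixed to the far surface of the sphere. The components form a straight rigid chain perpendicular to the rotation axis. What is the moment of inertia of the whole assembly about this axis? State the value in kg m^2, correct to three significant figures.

Solid disk: I_cm = (1/2)MR² = (1/2)(2.1)(0.232)² = 0.056515 kg m^2; axis through the centre, so I = 0.056515 kg m^2.
Solid sphere: I_cm = (2/5)MR² = (2/5)(4.22)(0.535)² = 0.48315 kg m^2; centre at d = 0.232 + 0.535 = 0.767 m, so I = I_cm + Md² gives I = 0.48315 + (4.22)(0.767)² = 2.9657 kg m^2.
Point mass: I_cm = 0; centre at d = 0.232 + 0.535 + 0.535 = 1.302 m, so I = I_cm + Md² gives I = 0 + (5.4)(1.302)² = 9.1541 kg m^2.
Total I = 0.056515 + 2.9657 + 9.1541 = 12.176 kg m^2.

12.2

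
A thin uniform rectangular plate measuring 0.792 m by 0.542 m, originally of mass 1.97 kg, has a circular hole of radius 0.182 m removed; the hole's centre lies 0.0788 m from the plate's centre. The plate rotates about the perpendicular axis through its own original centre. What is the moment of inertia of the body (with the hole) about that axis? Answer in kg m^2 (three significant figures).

0.140

Unpierced body about its centre: I₀ = (1/12)M(a²+b²) = (1/12)(1.97)[(0.792)² + (0.542)²] = 0.1512 kg m^2.
The removed disk has mass m = M·πr²/(ab) = (1.97)·π(0.182)²/(0.792·0.542) = 0.47757 kg (same uniform areal density).
Its moment of inertia about the rotation axis (parallel-axis theorem): I_hole = (1/2)mr² + md² = (1/2)(0.47757)(0.182)² + (0.47757)(0.0788)² = 0.010875 kg m^2.
Treating the hole as negative mass, I = I₀ − I_hole = 0.1512 − 0.010875 = 0.14033 kg m^2.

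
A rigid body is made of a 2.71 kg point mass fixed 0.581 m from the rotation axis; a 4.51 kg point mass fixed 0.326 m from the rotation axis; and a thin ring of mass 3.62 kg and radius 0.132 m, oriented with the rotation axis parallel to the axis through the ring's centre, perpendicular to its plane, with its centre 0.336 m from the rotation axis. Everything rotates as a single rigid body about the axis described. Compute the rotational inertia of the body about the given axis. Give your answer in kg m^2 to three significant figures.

Point mass: I_cm = 0; centre at d = 0.581 m, so I = I_cm + Md² gives I = 0 + (2.71)(0.581)² = 0.91479 kg m^2.
Point mass: I_cm = 0; centre at d = 0.326 m, so I = I_cm + Md² gives I = 0 + (4.51)(0.326)² = 0.4793 kg m^2.
Thin ring: I_cm = MR² = (3.62)(0.132)² = 0.063075 kg m^2; centre at d = 0.336 m, so I = I_cm + Md² gives I = 0.063075 + (3.62)(0.336)² = 0.47176 kg m^2.
Total I = 0.91479 + 0.4793 + 0.47176 = 1.8659 kg m^2.

1.87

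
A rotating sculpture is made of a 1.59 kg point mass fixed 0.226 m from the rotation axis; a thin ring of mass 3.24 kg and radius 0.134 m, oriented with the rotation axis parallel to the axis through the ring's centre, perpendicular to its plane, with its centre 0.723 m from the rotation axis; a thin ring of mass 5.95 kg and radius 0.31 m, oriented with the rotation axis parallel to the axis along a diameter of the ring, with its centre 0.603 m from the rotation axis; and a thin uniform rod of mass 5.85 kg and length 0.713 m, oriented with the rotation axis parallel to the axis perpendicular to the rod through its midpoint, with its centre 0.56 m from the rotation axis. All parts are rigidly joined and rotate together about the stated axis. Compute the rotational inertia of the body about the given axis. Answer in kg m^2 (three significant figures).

Point mass: I_cm = 0; centre at d = 0.226 m, so the parallel axis theorem gives I = 0 + (1.59)(0.226)² = 0.081211 kg m^2.
Thin ring: I_cm = MR² = (3.24)(0.134)² = 0.058177 kg m^2; centre at d = 0.723 m, so the parallel axis theorem gives I = 0.058177 + (3.24)(0.723)² = 1.7518 kg m^2.
Thin ring: I_cm = (1/2)MR² = (1/2)(5.95)(0.31)² = 0.2859 kg m^2; centre at d = 0.603 m, so the parallel axis theorem gives I = 0.2859 + (5.95)(0.603)² = 2.4494 kg m^2.
Thin rod: I_cm = (1/12)ML² = (1/12)(5.85)(0.713)² = 0.24783 kg m^2; centre at d = 0.56 m, so the parallel axis theorem gives I = 0.24783 + (5.85)(0.56)² = 2.0824 kg m^2.
Total I = 0.081211 + 1.7518 + 2.4494 + 2.0824 = 6.3648 kg m^2.

6.36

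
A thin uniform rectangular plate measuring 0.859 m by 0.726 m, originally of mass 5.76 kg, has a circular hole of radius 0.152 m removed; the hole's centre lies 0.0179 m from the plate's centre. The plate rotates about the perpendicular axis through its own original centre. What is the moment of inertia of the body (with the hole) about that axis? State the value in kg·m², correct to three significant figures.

0.599

Unpierced body about its centre: I₀ = (1/12)M(a²+b²) = (1/12)(5.76)[(0.859)² + (0.726)²] = 0.60718 kg·m².
The removed disk has mass m = M·πr²/(ab) = (5.76)·π(0.152)²/(0.859·0.726) = 0.67039 kg (same uniform areal density).
Its moment of inertia about the rotation axis (parallel-axis theorem): I_hole = (1/2)mr² + md² = (1/2)(0.67039)(0.152)² + (0.67039)(0.0179)² = 0.0079592 kg·m².
Treating the hole as negative mass, I = I₀ − I_hole = 0.60718 − 0.0079592 = 0.59922 kg·m².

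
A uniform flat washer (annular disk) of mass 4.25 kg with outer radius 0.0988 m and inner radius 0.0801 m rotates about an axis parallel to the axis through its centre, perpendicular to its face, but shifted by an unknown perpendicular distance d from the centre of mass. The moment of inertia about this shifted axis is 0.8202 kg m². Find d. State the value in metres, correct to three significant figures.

About the centre-of-mass axis, I_cm = (1/2)M(R²+r²) = (1/2)(4.25)[(0.0988)² + (0.0801)²] = 0.034377 kg m².
Parallel axis theorem: I = I_cm + Md², so Md² = 0.8202 − 0.034377 = 0.78582 kg m².
d = √(0.78582 / 4.25) = 0.43 m.

0.430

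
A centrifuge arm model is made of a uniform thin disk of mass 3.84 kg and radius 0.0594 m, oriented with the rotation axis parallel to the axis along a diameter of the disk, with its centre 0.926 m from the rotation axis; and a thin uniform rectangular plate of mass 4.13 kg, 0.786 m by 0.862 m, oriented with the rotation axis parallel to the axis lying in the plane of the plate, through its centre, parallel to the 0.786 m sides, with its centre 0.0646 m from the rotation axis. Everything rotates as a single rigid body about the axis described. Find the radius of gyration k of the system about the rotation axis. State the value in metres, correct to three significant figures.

Thin disk: I_cm = (1/4)MR² = (1/4)(3.84)(0.0594)² = 0.0033872 kg m²; centre at d = 0.926 m, so the parallel axis theorem gives I = 0.0033872 + (3.84)(0.926)² = 3.2961 kg m².
Rectangular plate: I_cm = (1/12)Mb² = (1/12)(4.13)(0.862)² = 0.25573 kg m²; centre at d = 0.0646 m, so the parallel axis theorem gives I = 0.25573 + (4.13)(0.0646)² = 0.27297 kg m².
Total I = 3.5691 kg m²; total mass M = 7.97 kg.
k = √(I/M) = √(3.5691/7.97) = 0.66919 m.

0.669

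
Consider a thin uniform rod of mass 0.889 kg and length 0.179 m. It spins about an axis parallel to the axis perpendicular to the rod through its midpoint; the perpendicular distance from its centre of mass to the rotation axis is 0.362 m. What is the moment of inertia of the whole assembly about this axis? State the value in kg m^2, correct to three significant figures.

0.119

I_cm = (1/12)ML² = (1/12)(0.889)(0.179)² = 0.0023737 kg m^2; centre at d = 0.362 m, so the parallel axis theorem gives I = 0.0023737 + (0.889)(0.362)² = 0.11887 kg m^2.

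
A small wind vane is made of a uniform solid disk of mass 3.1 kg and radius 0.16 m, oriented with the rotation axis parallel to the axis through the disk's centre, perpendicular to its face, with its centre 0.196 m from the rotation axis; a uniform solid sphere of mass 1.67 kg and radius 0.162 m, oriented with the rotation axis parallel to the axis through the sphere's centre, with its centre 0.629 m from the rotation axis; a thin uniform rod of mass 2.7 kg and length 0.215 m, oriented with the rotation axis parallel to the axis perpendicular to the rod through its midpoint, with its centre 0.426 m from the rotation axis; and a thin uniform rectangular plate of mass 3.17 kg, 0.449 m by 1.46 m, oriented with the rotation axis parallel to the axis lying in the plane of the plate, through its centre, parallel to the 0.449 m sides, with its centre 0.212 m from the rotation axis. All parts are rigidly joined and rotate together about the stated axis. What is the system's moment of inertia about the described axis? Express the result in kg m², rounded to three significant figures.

2.04

Solid disk: I_cm = (1/2)MR² = (1/2)(3.1)(0.16)² = 0.03968 kg m²; centre at d = 0.196 m, so the parallel axis theorem gives I = 0.03968 + (3.1)(0.196)² = 0.15877 kg m².
Solid sphere: I_cm = (2/5)MR² = (2/5)(1.67)(0.162)² = 0.017531 kg m²; centre at d = 0.629 m, so the parallel axis theorem gives I = 0.017531 + (1.67)(0.629)² = 0.67825 kg m².
Thin rod: I_cm = (1/12)ML² = (1/12)(2.7)(0.215)² = 0.010401 kg m²; centre at d = 0.426 m, so the parallel axis theorem gives I = 0.010401 + (2.7)(0.426)² = 0.50039 kg m².
Rectangular plate: I_cm = (1/12)Mb² = (1/12)(3.17)(1.46)² = 0.5631 kg m²; centre at d = 0.212 m, so the parallel axis theorem gives I = 0.5631 + (3.17)(0.212)² = 0.70557 kg m².
Total I = 0.15877 + 0.67825 + 0.50039 + 0.70557 = 2.043 kg m².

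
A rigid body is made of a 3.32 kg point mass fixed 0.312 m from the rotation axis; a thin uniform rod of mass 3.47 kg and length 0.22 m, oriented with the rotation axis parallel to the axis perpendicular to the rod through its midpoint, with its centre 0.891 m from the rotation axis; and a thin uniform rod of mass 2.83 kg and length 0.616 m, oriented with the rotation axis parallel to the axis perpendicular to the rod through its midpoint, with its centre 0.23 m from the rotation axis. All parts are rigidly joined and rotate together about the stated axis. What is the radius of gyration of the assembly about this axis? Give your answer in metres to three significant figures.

0.588

Point mass: I_cm = 0; centre at d = 0.312 m, so the parallel axis theorem gives I = 0 + (3.32)(0.312)² = 0.32318 kg m^2.
Thin rod: I_cm = (1/12)ML² = (1/12)(3.47)(0.22)² = 0.013996 kg m^2; centre at d = 0.891 m, so the parallel axis theorem gives I = 0.013996 + (3.47)(0.891)² = 2.7688 kg m^2.
Thin rod: I_cm = (1/12)ML² = (1/12)(2.83)(0.616)² = 0.089488 kg m^2; centre at d = 0.23 m, so the parallel axis theorem gives I = 0.089488 + (2.83)(0.23)² = 0.2392 kg m^2.
Total I = 3.3311 kg m^2; total mass M = 9.62 kg.
k = √(I/M) = √(3.3311/9.62) = 0.58845 m.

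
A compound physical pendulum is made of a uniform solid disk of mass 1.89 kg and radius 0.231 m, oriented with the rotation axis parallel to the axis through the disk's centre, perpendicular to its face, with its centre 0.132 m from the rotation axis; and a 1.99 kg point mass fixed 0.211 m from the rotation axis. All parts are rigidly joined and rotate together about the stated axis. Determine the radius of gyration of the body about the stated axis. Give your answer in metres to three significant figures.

0.211

Solid disk: I_cm = (1/2)MR² = (1/2)(1.89)(0.231)² = 0.050426 kg·m²; centre at d = 0.132 m, so the parallel axis theorem gives I = 0.050426 + (1.89)(0.132)² = 0.083358 kg·m².
Point mass: I_cm = 0; centre at d = 0.211 m, so the parallel axis theorem gives I = 0 + (1.99)(0.211)² = 0.088597 kg·m².
Total I = 0.17195 kg·m²; total mass M = 3.88 kg.
k = √(I/M) = √(0.17195/3.88) = 0.21052 m.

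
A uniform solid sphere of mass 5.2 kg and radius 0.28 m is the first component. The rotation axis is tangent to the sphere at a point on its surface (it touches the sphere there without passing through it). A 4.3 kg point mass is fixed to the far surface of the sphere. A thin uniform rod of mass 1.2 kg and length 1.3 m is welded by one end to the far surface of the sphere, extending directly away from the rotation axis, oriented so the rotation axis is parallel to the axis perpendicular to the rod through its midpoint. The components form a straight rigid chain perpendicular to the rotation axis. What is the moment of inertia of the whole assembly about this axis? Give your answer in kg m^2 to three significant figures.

3.85

Solid sphere: I_cm = (2/5)MR² = (2/5)(5.2)(0.28)² = 0.16307 kg m^2; centre at d = 0.28 m, so the parallel axis theorem gives I = 0.16307 + (5.2)(0.28)² = 0.57075 kg m^2.
Point mass: I_cm = 0; centre at d = 0.28 + 0.28 = 0.56 m, so the parallel axis theorem gives I = 0 + (4.3)(0.56)² = 1.3485 kg m^2.
Thin rod: I_cm = (1/12)ML² = (1/12)(1.2)(1.3)² = 0.169 kg m^2; centre at d = 0.28 + 0.28 + 0.65 = 1.21 m, so the parallel axis theorem gives I = 0.169 + (1.2)(1.21)² = 1.9259 kg m^2.
Total I = 0.57075 + 1.3485 + 1.9259 = 3.8452 kg m^2.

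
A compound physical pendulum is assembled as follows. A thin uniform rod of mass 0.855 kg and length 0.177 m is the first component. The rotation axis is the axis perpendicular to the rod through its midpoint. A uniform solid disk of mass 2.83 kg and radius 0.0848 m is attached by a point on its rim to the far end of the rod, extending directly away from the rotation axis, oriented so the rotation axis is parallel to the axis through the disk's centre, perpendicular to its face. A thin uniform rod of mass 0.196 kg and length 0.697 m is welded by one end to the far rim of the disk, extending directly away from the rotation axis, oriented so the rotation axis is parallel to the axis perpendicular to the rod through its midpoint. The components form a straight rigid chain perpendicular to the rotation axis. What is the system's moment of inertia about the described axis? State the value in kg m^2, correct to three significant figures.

0.177

Thin rod: I_cm = (1/12)ML² = (1/12)(0.855)(0.177)² = 0.0022322 kg m^2; axis through the centre, so I = 0.0022322 kg m^2.
Solid disk: I_cm = (1/2)MR² = (1/2)(2.83)(0.0848)² = 0.010175 kg m^2; centre at d = 0.0885 + 0.0848 = 0.1733 m, so I = I_cm + Md² gives I = 0.010175 + (2.83)(0.1733)² = 0.095168 kg m^2.
Thin rod: I_cm = (1/12)ML² = (1/12)(0.196)(0.697)² = 0.0079349 kg m^2; centre at d = 0.0885 + 0.0848 + 0.0848 + 0.3485 = 0.6066 m, so I = I_cm + Md² gives I = 0.0079349 + (0.196)(0.6066)² = 0.080056 kg m^2.
Total I = 0.0022322 + 0.095168 + 0.080056 = 0.17746 kg m^2.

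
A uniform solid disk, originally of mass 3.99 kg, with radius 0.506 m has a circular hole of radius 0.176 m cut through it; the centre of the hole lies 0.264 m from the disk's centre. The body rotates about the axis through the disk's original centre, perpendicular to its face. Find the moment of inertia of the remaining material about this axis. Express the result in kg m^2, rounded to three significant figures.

Unpierced body about its centre: I₀ = (1/2)MR² = (1/2)(3.99)(0.506)² = 0.51079 kg m^2.
The removed disk has mass m = M·(r/R)² = (3.99)(0.176/0.506)² = 0.48272 kg (same uniform areal density).
Its moment of inertia about the rotation axis (parallel-axis theorem): I_hole = (1/2)mr² + md² = (1/2)(0.48272)(0.176)² + (0.48272)(0.264)² = 0.04112 kg m^2.
Treating the hole as negative mass, I = I₀ − I_hole = 0.51079 − 0.04112 = 0.46967 kg m^2.

0.470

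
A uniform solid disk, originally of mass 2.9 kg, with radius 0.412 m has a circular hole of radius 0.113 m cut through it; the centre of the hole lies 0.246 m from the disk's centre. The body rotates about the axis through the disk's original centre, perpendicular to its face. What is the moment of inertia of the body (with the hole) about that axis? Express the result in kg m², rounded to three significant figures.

Unpierced body about its centre: I₀ = (1/2)MR² = (1/2)(2.9)(0.412)² = 0.24613 kg m².
The removed disk has mass m = M·(r/R)² = (2.9)(0.113/0.412)² = 0.21815 kg (same uniform areal density).
Its moment of inertia about the rotation axis (parallel-axis theorem): I_hole = (1/2)mr² + md² = (1/2)(0.21815)(0.113)² + (0.21815)(0.246)² = 0.014595 kg m².
Treating the hole as negative mass, I = I₀ − I_hole = 0.24613 − 0.014595 = 0.23153 kg m².

0.232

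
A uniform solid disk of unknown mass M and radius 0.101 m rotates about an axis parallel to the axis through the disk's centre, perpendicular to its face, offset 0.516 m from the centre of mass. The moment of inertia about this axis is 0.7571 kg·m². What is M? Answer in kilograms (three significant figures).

2.79

I = I_cm + Md² = (1/2)MR² + Md² = M·[0.5·(0.101)² + (0.516)²] = M·0.27136.
So M = 0.7571 / 0.27136 = 2.7901 kg.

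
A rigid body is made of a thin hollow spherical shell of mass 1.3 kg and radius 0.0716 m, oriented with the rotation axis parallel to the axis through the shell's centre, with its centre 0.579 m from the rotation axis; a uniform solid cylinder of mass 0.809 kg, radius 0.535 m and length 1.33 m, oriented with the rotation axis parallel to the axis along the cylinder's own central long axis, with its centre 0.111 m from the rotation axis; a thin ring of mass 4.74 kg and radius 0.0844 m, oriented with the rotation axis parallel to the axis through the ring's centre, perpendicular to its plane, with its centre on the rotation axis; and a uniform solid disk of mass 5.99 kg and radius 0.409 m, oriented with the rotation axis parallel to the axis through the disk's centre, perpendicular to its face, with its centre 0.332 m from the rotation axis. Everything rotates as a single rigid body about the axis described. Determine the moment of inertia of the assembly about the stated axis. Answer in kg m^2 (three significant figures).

Spherical shell: I_cm = (2/3)MR² = (2/3)(1.3)(0.0716)² = 0.004443 kg m^2; centre at d = 0.579 m, so I = I_cm + Md² gives I = 0.004443 + (1.3)(0.579)² = 0.44026 kg m^2.
Solid cylinder: I_cm = (1/2)MR² = (1/2)(0.809)(0.535)² = 0.11578 kg m^2; centre at d = 0.111 m, so I = I_cm + Md² gives I = 0.11578 + (0.809)(0.111)² = 0.12575 kg m^2.
Thin ring: I_cm = MR² = (4.74)(0.0844)² = 0.033765 kg m^2; axis through the centre, so I = 0.033765 kg m^2.
Solid disk: I_cm = (1/2)MR² = (1/2)(5.99)(0.409)² = 0.50101 kg m^2; centre at d = 0.332 m, so I = I_cm + Md² gives I = 0.50101 + (5.99)(0.332)² = 1.1612 kg m^2.
Total I = 0.44026 + 0.12575 + 0.033765 + 1.1612 = 1.761 kg m^2.

1.76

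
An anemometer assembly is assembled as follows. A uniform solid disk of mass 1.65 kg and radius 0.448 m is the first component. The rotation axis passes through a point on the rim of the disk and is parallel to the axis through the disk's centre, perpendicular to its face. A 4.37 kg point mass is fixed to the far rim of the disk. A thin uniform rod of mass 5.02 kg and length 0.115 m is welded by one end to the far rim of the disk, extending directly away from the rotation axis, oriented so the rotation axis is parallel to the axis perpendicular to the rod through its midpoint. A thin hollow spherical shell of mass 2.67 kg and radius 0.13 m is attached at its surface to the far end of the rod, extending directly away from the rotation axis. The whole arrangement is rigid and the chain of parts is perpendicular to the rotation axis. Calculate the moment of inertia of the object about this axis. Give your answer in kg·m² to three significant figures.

12.1

Solid disk: I_cm = (1/2)MR² = (1/2)(1.65)(0.448)² = 0.16558 kg·m²; centre at d = 0.448 m, so I = I_cm + Md² gives I = 0.16558 + (1.65)(0.448)² = 0.49674 kg·m².
Point mass: I_cm = 0; centre at d = 0.448 + 0.448 = 0.896 m, so I = I_cm + Md² gives I = 0 + (4.37)(0.896)² = 3.5083 kg·m².
Thin rod: I_cm = (1/12)ML² = (1/12)(5.02)(0.115)² = 0.0055325 kg·m²; centre at d = 0.448 + 0.448 + 0.0575 = 0.9535 m, so I = I_cm + Md² gives I = 0.0055325 + (5.02)(0.9535)² = 4.5695 kg·m².
Spherical shell: I_cm = (2/3)MR² = (2/3)(2.67)(0.13)² = 0.030082 kg·m²; centre at d = 0.448 + 0.448 + 0.0575 + 0.0575 + 0.13 = 1.141 m, so I = I_cm + Md² gives I = 0.030082 + (2.67)(1.141)² = 3.5061 kg·m².
Total I = 0.49674 + 3.5083 + 4.5695 + 3.5061 = 12.081 kg·m².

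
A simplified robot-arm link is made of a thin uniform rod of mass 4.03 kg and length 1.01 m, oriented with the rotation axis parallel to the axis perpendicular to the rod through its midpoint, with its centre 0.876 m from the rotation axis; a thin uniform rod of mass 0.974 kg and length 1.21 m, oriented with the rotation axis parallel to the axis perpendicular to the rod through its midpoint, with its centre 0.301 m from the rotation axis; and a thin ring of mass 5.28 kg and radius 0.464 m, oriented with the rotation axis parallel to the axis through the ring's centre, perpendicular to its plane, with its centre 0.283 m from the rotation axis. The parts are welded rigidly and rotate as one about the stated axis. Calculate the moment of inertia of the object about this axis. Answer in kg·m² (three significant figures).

5.20

Thin rod: I_cm = (1/12)ML² = (1/12)(4.03)(1.01)² = 0.34258 kg·m²; centre at d = 0.876 m, so the parallel axis theorem gives I = 0.34258 + (4.03)(0.876)² = 3.4351 kg·m².
Thin rod: I_cm = (1/12)ML² = (1/12)(0.974)(1.21)² = 0.11884 kg·m²; centre at d = 0.301 m, so the parallel axis theorem gives I = 0.11884 + (0.974)(0.301)² = 0.20708 kg·m².
Thin ring: I_cm = MR² = (5.28)(0.464)² = 1.1368 kg·m²; centre at d = 0.283 m, so the parallel axis theorem gives I = 1.1368 + (5.28)(0.283)² = 1.5596 kg·m².
Total I = 3.4351 + 0.20708 + 1.5596 = 5.2018 kg·m².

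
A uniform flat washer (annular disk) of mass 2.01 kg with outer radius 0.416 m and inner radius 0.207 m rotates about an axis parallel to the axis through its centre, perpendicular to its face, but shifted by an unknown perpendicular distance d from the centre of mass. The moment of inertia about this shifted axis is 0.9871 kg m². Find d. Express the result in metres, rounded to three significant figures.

0.619

About the centre-of-mass axis, I_cm = (1/2)M(R²+r²) = (1/2)(2.01)[(0.416)² + (0.207)²] = 0.21698 kg m².
Parallel axis theorem: I = I_cm + Md², so Md² = 0.9871 − 0.21698 = 0.77012 kg m².
d = √(0.77012 / 2.01) = 0.61898 m.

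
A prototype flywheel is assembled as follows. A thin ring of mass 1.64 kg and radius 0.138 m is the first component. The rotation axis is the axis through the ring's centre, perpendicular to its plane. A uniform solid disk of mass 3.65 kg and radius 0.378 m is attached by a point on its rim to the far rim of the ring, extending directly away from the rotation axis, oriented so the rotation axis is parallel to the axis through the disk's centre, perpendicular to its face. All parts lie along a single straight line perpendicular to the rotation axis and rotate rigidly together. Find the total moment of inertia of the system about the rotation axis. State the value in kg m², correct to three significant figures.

1.26

Thin ring: I_cm = MR² = (1.64)(0.138)² = 0.031232 kg m²; axis through the centre, so I = 0.031232 kg m².
Solid disk: I_cm = (1/2)MR² = (1/2)(3.65)(0.378)² = 0.26076 kg m²; centre at d = 0.138 + 0.378 = 0.516 m, so I = I_cm + Md² gives I = 0.26076 + (3.65)(0.516)² = 1.2326 kg m².
Total I = 0.031232 + 1.2326 = 1.2638 kg m².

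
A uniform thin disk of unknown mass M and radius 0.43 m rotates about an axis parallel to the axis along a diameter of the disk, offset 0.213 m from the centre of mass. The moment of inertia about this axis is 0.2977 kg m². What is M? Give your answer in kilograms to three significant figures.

I = I_cm + Md² = (1/4)MR² + Md² = M·[0.25·(0.43)² + (0.213)²] = M·0.091594.
So M = 0.2977 / 0.091594 = 3.2502 kg.

3.25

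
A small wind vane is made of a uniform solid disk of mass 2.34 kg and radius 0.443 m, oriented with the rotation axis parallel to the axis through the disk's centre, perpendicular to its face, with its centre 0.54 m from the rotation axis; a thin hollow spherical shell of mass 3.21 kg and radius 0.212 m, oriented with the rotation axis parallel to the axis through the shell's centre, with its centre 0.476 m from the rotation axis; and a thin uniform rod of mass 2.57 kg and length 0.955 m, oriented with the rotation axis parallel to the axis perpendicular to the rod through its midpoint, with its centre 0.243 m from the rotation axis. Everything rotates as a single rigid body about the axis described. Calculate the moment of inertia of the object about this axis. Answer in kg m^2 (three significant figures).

Solid disk: I_cm = (1/2)MR² = (1/2)(2.34)(0.443)² = 0.22961 kg m^2; centre at d = 0.54 m, so I = I_cm + Md² gives I = 0.22961 + (2.34)(0.54)² = 0.91196 kg m^2.
Spherical shell: I_cm = (2/3)MR² = (2/3)(3.21)(0.212)² = 0.09618 kg m^2; centre at d = 0.476 m, so I = I_cm + Md² gives I = 0.09618 + (3.21)(0.476)² = 0.82349 kg m^2.
Thin rod: I_cm = (1/12)ML² = (1/12)(2.57)(0.955)² = 0.19533 kg m^2; centre at d = 0.243 m, so I = I_cm + Md² gives I = 0.19533 + (2.57)(0.243)² = 0.34708 kg m^2.
Total I = 0.91196 + 0.82349 + 0.34708 = 2.0825 kg m^2.

2.08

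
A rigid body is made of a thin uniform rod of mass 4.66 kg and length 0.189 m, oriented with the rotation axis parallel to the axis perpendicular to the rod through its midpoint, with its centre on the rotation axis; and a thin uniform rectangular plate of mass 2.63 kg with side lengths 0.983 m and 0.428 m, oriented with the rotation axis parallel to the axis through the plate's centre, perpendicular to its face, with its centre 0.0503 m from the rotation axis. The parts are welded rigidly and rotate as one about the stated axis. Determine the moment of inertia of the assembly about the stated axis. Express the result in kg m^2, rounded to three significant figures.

Thin rod: I_cm = (1/12)ML² = (1/12)(4.66)(0.189)² = 0.013872 kg m^2; axis through the centre, so I = 0.013872 kg m^2.
Rectangular plate: I_cm = (1/12)M(a²+b²) = (1/12)(2.63)[(0.983)² + (0.428)²] = 0.25193 kg m^2; centre at d = 0.0503 m, so I = I_cm + Md² gives I = 0.25193 + (2.63)(0.0503)² = 0.25858 kg m^2.
Total I = 0.013872 + 0.25858 = 0.27245 kg m^2.

0.272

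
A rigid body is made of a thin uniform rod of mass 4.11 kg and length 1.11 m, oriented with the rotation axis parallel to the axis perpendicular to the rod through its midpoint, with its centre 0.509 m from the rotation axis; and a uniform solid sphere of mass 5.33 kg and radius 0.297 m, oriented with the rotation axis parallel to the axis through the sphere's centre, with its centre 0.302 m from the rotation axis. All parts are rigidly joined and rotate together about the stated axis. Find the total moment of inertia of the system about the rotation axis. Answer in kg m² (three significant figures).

Thin rod: I_cm = (1/12)ML² = (1/12)(4.11)(1.11)² = 0.42199 kg m²; centre at d = 0.509 m, so I = I_cm + Md² gives I = 0.42199 + (4.11)(0.509)² = 1.4868 kg m².
Solid sphere: I_cm = (2/5)MR² = (2/5)(5.33)(0.297)² = 0.18806 kg m²; centre at d = 0.302 m, so I = I_cm + Md² gives I = 0.18806 + (5.33)(0.302)² = 0.67418 kg m².
Total I = 1.4868 + 0.67418 = 2.161 kg m².

2.16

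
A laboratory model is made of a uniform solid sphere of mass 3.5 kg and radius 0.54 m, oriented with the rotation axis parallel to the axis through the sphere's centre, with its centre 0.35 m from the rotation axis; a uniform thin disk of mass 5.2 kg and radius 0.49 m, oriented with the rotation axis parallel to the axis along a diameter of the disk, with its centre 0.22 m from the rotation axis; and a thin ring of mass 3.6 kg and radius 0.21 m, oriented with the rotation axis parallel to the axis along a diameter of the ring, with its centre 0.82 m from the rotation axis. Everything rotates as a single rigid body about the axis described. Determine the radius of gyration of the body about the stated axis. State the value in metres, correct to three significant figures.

0.563

Solid sphere: I_cm = (2/5)MR² = (2/5)(3.5)(0.54)² = 0.40824 kg m^2; centre at d = 0.35 m, so I = I_cm + Md² gives I = 0.40824 + (3.5)(0.35)² = 0.83699 kg m^2.
Thin disk: I_cm = (1/4)MR² = (1/4)(5.2)(0.49)² = 0.31213 kg m^2; centre at d = 0.22 m, so I = I_cm + Md² gives I = 0.31213 + (5.2)(0.22)² = 0.56381 kg m^2.
Thin ring: I_cm = (1/2)MR² = (1/2)(3.6)(0.21)² = 0.07938 kg m^2; centre at d = 0.82 m, so I = I_cm + Md² gives I = 0.07938 + (3.6)(0.82)² = 2.5 kg m^2.
Total I = 3.9008 kg m^2; total mass M = 12.3 kg.
k = √(I/M) = √(3.9008/12.3) = 0.56315 m.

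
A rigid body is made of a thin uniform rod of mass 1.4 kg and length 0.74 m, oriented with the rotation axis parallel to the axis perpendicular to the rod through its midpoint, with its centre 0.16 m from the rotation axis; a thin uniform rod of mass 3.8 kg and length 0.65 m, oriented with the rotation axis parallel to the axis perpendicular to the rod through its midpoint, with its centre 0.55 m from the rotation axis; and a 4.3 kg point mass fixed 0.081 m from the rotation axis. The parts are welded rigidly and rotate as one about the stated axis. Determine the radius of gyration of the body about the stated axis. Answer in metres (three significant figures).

Thin rod: I_cm = (1/12)ML² = (1/12)(1.4)(0.74)² = 0.063887 kg m²; centre at d = 0.16 m, so the parallel axis theorem gives I = 0.063887 + (1.4)(0.16)² = 0.099727 kg m².
Thin rod: I_cm = (1/12)ML² = (1/12)(3.8)(0.65)² = 0.13379 kg m²; centre at d = 0.55 m, so the parallel axis theorem gives I = 0.13379 + (3.8)(0.55)² = 1.2833 kg m².
Point mass: I_cm = 0; centre at d = 0.081 m, so the parallel axis theorem gives I = 0 + (4.3)(0.081)² = 0.028212 kg m².
Total I = 1.4112 kg m²; total mass M = 9.5 kg.
k = √(I/M) = √(1.4112/9.5) = 0.38542 m.

0.385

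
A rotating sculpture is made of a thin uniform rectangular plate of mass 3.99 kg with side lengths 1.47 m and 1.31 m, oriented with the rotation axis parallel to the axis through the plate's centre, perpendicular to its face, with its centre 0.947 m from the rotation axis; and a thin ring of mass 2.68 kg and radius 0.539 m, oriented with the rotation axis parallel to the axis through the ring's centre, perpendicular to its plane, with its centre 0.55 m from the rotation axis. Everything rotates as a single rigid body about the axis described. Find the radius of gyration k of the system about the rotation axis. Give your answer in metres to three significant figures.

Rectangular plate: I_cm = (1/12)M(a²+b²) = (1/12)(3.99)[(1.47)² + (1.31)²] = 1.2891 kg m²; centre at d = 0.947 m, so I = I_cm + Md² gives I = 1.2891 + (3.99)(0.947)² = 4.8674 kg m².
Thin ring: I_cm = MR² = (2.68)(0.539)² = 0.7786 kg m²; centre at d = 0.55 m, so I = I_cm + Md² gives I = 0.7786 + (2.68)(0.55)² = 1.5893 kg m².
Total I = 6.4567 kg m²; total mass M = 6.67 kg.
k = √(I/M) = √(6.4567/6.67) = 0.98388 m.

0.984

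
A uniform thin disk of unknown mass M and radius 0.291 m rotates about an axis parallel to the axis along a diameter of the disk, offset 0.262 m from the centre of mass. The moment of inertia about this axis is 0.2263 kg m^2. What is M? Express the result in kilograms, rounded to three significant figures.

I = I_cm + Md² = (1/4)MR² + Md² = M·[0.25·(0.291)² + (0.262)²] = M·0.089814.
So M = 0.2263 / 0.089814 = 2.5196 kg.

2.52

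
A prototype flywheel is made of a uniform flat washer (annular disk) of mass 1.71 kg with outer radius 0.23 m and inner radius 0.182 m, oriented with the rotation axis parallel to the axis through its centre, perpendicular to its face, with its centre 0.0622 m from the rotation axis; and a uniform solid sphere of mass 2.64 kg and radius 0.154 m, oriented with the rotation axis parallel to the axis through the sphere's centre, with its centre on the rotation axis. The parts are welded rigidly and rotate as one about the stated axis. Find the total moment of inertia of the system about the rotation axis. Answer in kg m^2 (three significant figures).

Annular disk: I_cm = (1/2)M(R²+r²) = (1/2)(1.71)[(0.23)² + (0.182)²] = 0.073551 kg m^2; centre at d = 0.0622 m, so the parallel axis theorem gives I = 0.073551 + (1.71)(0.0622)² = 0.080166 kg m^2.
Solid sphere: I_cm = (2/5)MR² = (2/5)(2.64)(0.154)² = 0.025044 kg m^2; axis through the centre, so I = 0.025044 kg m^2.
Total I = 0.080166 + 0.025044 = 0.10521 kg m^2.

0.105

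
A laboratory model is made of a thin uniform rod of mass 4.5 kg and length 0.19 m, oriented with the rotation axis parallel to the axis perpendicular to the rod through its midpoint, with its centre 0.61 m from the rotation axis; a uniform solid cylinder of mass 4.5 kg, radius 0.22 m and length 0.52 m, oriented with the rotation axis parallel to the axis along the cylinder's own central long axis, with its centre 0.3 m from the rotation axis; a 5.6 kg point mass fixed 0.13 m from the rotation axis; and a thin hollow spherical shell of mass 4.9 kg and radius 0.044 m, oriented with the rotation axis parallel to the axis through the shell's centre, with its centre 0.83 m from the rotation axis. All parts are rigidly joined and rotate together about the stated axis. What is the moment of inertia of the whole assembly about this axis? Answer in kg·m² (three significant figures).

Thin rod: I_cm = (1/12)ML² = (1/12)(4.5)(0.19)² = 0.013538 kg·m²; centre at d = 0.61 m, so the parallel axis theorem gives I = 0.013538 + (4.5)(0.61)² = 1.688 kg·m².
Solid cylinder: I_cm = (1/2)MR² = (1/2)(4.5)(0.22)² = 0.1089 kg·m²; centre at d = 0.3 m, so the parallel axis theorem gives I = 0.1089 + (4.5)(0.3)² = 0.5139 kg·m².
Point mass: I_cm = 0; centre at d = 0.13 m, so the parallel axis theorem gives I = 0 + (5.6)(0.13)² = 0.09464 kg·m².
Spherical shell: I_cm = (2/3)MR² = (2/3)(4.9)(0.044)² = 0.0063243 kg·m²; centre at d = 0.83 m, so the parallel axis theorem gives I = 0.0063243 + (4.9)(0.83)² = 3.3819 kg·m².
Total I = 1.688 + 0.5139 + 0.09464 + 3.3819 = 5.6785 kg·m².

5.68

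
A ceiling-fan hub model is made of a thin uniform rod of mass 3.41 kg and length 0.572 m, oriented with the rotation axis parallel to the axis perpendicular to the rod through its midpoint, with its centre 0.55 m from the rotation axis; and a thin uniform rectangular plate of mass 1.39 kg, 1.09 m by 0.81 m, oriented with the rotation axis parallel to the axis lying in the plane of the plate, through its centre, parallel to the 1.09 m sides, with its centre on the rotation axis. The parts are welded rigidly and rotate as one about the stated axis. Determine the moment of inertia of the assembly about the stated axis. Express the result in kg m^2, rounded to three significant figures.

Thin rod: I_cm = (1/12)ML² = (1/12)(3.41)(0.572)² = 0.092975 kg m^2; centre at d = 0.55 m, so I = I_cm + Md² gives I = 0.092975 + (3.41)(0.55)² = 1.1245 kg m^2.
Rectangular plate: I_cm = (1/12)Mb² = (1/12)(1.39)(0.81)² = 0.075998 kg m^2; axis through the centre, so I = 0.075998 kg m^2.
Total I = 1.1245 + 0.075998 = 1.2005 kg m^2.

1.20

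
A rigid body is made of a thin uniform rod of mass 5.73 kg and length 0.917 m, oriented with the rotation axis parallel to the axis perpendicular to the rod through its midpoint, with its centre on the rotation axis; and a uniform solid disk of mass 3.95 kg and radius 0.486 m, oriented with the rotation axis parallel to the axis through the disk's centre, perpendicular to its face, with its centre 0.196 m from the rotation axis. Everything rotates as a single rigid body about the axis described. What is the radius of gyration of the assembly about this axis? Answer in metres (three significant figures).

0.325

Thin rod: I_cm = (1/12)ML² = (1/12)(5.73)(0.917)² = 0.40152 kg m^2; axis through the centre, so I = 0.40152 kg m^2.
Solid disk: I_cm = (1/2)MR² = (1/2)(3.95)(0.486)² = 0.46649 kg m^2; centre at d = 0.196 m, so I = I_cm + Md² gives I = 0.46649 + (3.95)(0.196)² = 0.61823 kg m^2.
Total I = 1.0198 kg m^2; total mass M = 9.68 kg.
k = √(I/M) = √(1.0198/9.68) = 0.32457 m.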